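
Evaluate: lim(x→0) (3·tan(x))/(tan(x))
This is a 0/0 indeterminate form.

Apply L'Hôpital's rule: differentiate numerator and denominator separately.
  f(x) = 3·tan(x)   ⇒   f'(x) = 3·tan(x)^2 + 3
  g(x) = tan(x)   ⇒   g'(x) = tan(x)^2 + 1
  lim(x→0) f'(x)/g'(x) = lim(x→0) (3·tan(x)^2 + 3)/(tan(x)^2 + 1)
  = 3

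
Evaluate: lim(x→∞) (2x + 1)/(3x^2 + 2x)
This is an ∞/∞ indeterminate form.

Apply L'Hôpital's rule: differentiate numerator and denominator separately.
  f(x) = 2·x + 1   ⇒   f'(x) = 2
  g(x) = 3·x^2 + 2·x   ⇒   g'(x) = 6·x + 2
  lim(x→∞) f'(x)/g'(x) = lim(x→∞) (2)/(6·x + 2)
  = 0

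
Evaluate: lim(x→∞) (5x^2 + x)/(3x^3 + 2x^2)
This is an ∞/∞ indeterminate form.

Apply L'Hôpital's rule: differentiate numerator and denominator separately.
  f(x) = 5·x^2 + x   ⇒   f'(x) = 10·x + 1
  g(x) = 3·x^3 + 2·x^2   ⇒   g'(x) = 9·x^2 + 4·x
  lim(x→∞) f'(x)/g'(x) = lim(x→∞) (10·x + 1)/(9·x^2 + 4·x)
  = 0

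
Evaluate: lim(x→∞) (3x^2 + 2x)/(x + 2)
This is an ∞/∞ indeterminate form.

Apply L'Hôpital's rule: differentiate numerator and denominator separately.
  f(x) = 3·x^2 + 2·x   ⇒   f'(x) = 6·x + 2
  g(x) = x + 2   ⇒   g'(x) = 1
  lim(x→∞) f'(x)/g'(x) = lim(x→∞) (6·x + 2)/(1)
  = ∞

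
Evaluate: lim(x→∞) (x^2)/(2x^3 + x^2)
This is an ∞/∞ indeterminate form.

Apply L'Hôpital's rule: differentiate numerator and denominator separately.
  f(x) = x^2   ⇒   f'(x) = 2·x
  g(x) = 2·x^3 + x^2   ⇒   g'(x) = 6·x^2 + 2·x
  lim(x→∞) f'(x)/g'(x) = lim(x→∞) (2·x)/(6·x^2 + 2·x)
  = 0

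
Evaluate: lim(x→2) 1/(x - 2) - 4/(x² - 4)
This is an ∞-∞ indeterminate form.

Combine fractions or rationalize to convert ∞-∞ to 0/0 form:
  lim(x→2) 1/(x - 2) - 4/(x² - 4) = 1/4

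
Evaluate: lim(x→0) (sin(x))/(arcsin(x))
This is a 0/0 indeterminate form.

Apply L'Hôpital's rule: differentiate numerator and denominator separately.
  f(x) = sin(x)   ⇒   f'(x) = cos(x)
  g(x) = asin(x)   ⇒   g'(x) = 1/sqrt(1 - x^2)
  lim(x→0) f'(x)/g'(x) = lim(x→0) (cos(x))/(1/sqrt(1 - x^2))
  = 1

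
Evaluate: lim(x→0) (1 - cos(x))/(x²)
This is a 0/0 indeterminate form.

Apply L'Hôpital's rule: differentiate numerator and denominator separately.
  f(x) = 1 - cos(x)   ⇒   f'(x) = sin(x)
  g(x) = x^2   ⇒   g'(x) = 2·x
  lim(x→0) f'(x)/g'(x) = lim(x→0) (sin(x))/(2·x)
  = 1/2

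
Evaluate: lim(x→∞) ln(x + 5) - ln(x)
This is an ∞-∞ indeterminate form.

Combine fractions or rationalize to convert ∞-∞ to 0/0 form:
  lim(x→∞) ln(x + 5) - ln(x) = 0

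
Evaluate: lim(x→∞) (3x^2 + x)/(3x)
This is an ∞/∞ indeterminate form.

Apply L'Hôpital's rule: differentiate numerator and denominator separately.
  f(x) = 3·x^2 + x   ⇒   f'(x) = 6·x + 1
  g(x) = 3·x   ⇒   g'(x) = 3
  lim(x→∞) f'(x)/g'(x) = lim(x→∞) (6·x + 1)/(3)
  = ∞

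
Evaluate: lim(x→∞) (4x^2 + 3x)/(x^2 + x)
This is an ∞/∞ indeterminate form.

Apply L'Hôpital's rule: differentiate numerator and denominator separately.
  f(x) = 4·x^2 + 3·x   ⇒   f'(x) = 8·x + 3
  g(x) = x^2 + x   ⇒   g'(x) = 2·x + 1
  lim(x→∞) f'(x)/g'(x) = lim(x→∞) (8·x + 3)/(2·x + 1)
  = 4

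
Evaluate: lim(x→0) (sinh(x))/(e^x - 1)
This is a 0/0 indeterminate form.

Apply L'Hôpital's rule: differentiate numerator and denominator separately.
  f(x) = sinh(x)   ⇒   f'(x) = cosh(x)
  g(x) = e^(x) - 1   ⇒   g'(x) = e^(x)
  lim(x→0) f'(x)/g'(x) = lim(x→0) (cosh(x))/(e^(x))
  = 1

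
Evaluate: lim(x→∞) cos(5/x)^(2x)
This is an exponential indeterminate form.

For exponential indeterminate forms, take the natural log:
  Let L = lim(x→∞) cos(5/x)^(2x)
  Then ln(L) = lim(x→∞) [exponent × ln(base)]
  Evaluate using L'Hôpital or standard limits, then exponentiate.
  L = 1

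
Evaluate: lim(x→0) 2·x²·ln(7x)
This is a 0·∞ indeterminate form.

Rewrite 0·∞ as a quotient (0/0 or ∞/∞ form), then apply L'Hôpital's rule:
  lim(x→0) 2·x²·ln(7x) = 0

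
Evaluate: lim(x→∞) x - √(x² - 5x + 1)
This is an ∞-∞ indeterminate form.

Combine fractions or rationalize to convert ∞-∞ to 0/0 form:
  lim(x→∞) x - √(x² - 5x + 1) = 5/2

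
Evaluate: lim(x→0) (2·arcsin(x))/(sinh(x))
This is a 0/0 indeterminate form.

Apply L'Hôpital's rule: differentiate numerator and denominator separately.
  f(x) = 2·asin(x)   ⇒   f'(x) = 2/sqrt(1 - x^2)
  g(x) = sinh(x)   ⇒   g'(x) = cosh(x)
  lim(x→0) f'(x)/g'(x) = lim(x→0) (2/sqrt(1 - x^2))/(cosh(x))
  = 2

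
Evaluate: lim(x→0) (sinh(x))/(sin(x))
This is a 0/0 indeterminate form.

Apply L'Hôpital's rule: differentiate numerator and denominator separately.
  f(x) = sinh(x)   ⇒   f'(x) = cosh(x)
  g(x) = sin(x)   ⇒   g'(x) = cos(x)
  lim(x→0) f'(x)/g'(x) = lim(x→0) (cosh(x))/(cos(x))
  = 1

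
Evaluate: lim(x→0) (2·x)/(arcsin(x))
This is a 0/0 indeterminate form.

Apply L'Hôpital's rule: differentiate numerator and denominator separately.
  f(x) = 2·x   ⇒   f'(x) = 2
  g(x) = asin(x)   ⇒   g'(x) = 1/sqrt(1 - x^2)
  lim(x→0) f'(x)/g'(x) = lim(x→0) (2)/(1/sqrt(1 - x^2))
  = 2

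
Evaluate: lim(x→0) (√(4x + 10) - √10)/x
This is a standard limit.

Factor or rationalize the expression:
  lim(x→0) (√(4x + 10) - √10)/x = sqrt(10)/5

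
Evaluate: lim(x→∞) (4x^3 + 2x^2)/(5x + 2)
This is an ∞/∞ indeterminate form.

Apply L'Hôpital's rule: differentiate numerator and denominator separately.
  f(x) = 4·x^3 + 2·x^2   ⇒   f'(x) = 12·x^2 + 4·x
  g(x) = 5·x + 2   ⇒   g'(x) = 5
  lim(x→∞) f'(x)/g'(x) = lim(x→∞) (12·x^2 + 4·x)/(5)
  = ∞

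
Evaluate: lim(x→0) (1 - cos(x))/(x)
This is a 0/0 indeterminate form.

Apply L'Hôpital's rule: differentiate numerator and denominator separately.
  f(x) = 1 - cos(x)   ⇒   f'(x) = sin(x)
  g(x) = x   ⇒   g'(x) = 1
  lim(x→0) f'(x)/g'(x) = lim(x→0) (sin(x))/(1)
  = 0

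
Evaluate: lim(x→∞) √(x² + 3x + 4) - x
This is an ∞-∞ indeterminate form.

Combine fractions or rationalize to convert ∞-∞ to 0/0 form:
  lim(x→∞) √(x² + 3x + 4) - x = 3/2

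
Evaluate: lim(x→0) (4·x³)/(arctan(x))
This is a 0/0 indeterminate form.

Apply L'Hôpital's rule: differentiate numerator and denominator separately.
  f(x) = 4·x^3   ⇒   f'(x) = 12·x^2
  g(x) = atan(x)   ⇒   g'(x) = 1/(x^2 + 1)
  lim(x→0) f'(x)/g'(x) = lim(x→0) (12·x^2)/(1/(x^2 + 1))
  = 0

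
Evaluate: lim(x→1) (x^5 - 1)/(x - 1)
This is a standard limit.

Factor or rationalize the expression:
  lim(x→1) (x^5 - 1)/(x - 1) = 5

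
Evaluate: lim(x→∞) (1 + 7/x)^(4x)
This is an exponential indeterminate form.

For exponential indeterminate forms, take the natural log:
  Let L = lim(x→∞) (1 + 7/x)^(4x)
  Then ln(L) = lim(x→∞) [exponent × ln(base)]
  Evaluate using L'Hôpital or standard limits, then exponentiate.
  L = e^(28)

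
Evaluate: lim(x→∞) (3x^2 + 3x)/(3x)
This is an ∞/∞ indeterminate form.

Apply L'Hôpital's rule: differentiate numerator and denominator separately.
  f(x) = 3·x^2 + 3·x   ⇒   f'(x) = 6·x + 3
  g(x) = 3·x   ⇒   g'(x) = 3
  lim(x→∞) f'(x)/g'(x) = lim(x→∞) (6·x + 3)/(3)
  = ∞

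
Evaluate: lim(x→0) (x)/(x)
This is a 0/0 indeterminate form.

Apply L'Hôpital's rule: differentiate numerator and denominator separately.
  f(x) = x   ⇒   f'(x) = 1
  g(x) = x   ⇒   g'(x) = 1
  lim(x→0) f'(x)/g'(x) = lim(x→0) (1)/(1)
  = 1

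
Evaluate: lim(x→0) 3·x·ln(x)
This is a 0·∞ indeterminate form.

Rewrite 0·∞ as a quotient (0/0 or ∞/∞ form), then apply L'Hôpital's rule:
  lim(x→0) 3·x·ln(x) = 0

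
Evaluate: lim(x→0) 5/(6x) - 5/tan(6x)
This is an ∞-∞ indeterminate form.

Combine fractions or rationalize to convert ∞-∞ to 0/0 form:
  lim(x→0) 5/(6x) - 5/tan(6x) = 0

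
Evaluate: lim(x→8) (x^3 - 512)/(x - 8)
This is a standard limit.

Factor or rationalize the expression:
  lim(x→8) (x^3 - 512)/(x - 8) = 192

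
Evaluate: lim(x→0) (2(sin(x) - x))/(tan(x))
This is a 0/0 indeterminate form.

Apply L'Hôpital's rule: differentiate numerator and denominator separately.
  f(x) = -2·x + 2·sin(x)   ⇒   f'(x) = 2·cos(x) - 2
  g(x) = tan(x)   ⇒   g'(x) = tan(x)^2 + 1
  lim(x→0) f'(x)/g'(x) = lim(x→0) (2·cos(x) - 2)/(tan(x)^2 + 1)
  = 0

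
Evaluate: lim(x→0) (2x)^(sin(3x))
This is an exponential indeterminate form.

For exponential indeterminate forms, take the natural log:
  Let L = lim(x→0) (2x)^(sin(3x))
  Then ln(L) = lim(x→0) [exponent × ln(base)]
  Evaluate using L'Hôpital or standard limits, then exponentiate.
  L = 1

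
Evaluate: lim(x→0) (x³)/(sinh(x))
This is a 0/0 indeterminate form.

Apply L'Hôpital's rule: differentiate numerator and denominator separately.
  f(x) = x^3   ⇒   f'(x) = 3·x^2
  g(x) = sinh(x)   ⇒   g'(x) = cosh(x)
  lim(x→0) f'(x)/g'(x) = lim(x→0) (3·x^2)/(cosh(x))
  = 0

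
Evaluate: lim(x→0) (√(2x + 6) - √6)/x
This is a standard limit.

Factor or rationalize the expression:
  lim(x→0) (√(2x + 6) - √6)/x = sqrt(6)/6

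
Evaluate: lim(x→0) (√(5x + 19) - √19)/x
This is a standard limit.

Factor or rationalize the expression:
  lim(x→0) (√(5x + 19) - √19)/x = 5·sqrt(19)/38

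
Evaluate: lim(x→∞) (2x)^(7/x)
This is an exponential indeterminate form.

For exponential indeterminate forms, take the natural log:
  Let L = lim(x→∞) (2x)^(7/x)
  Then ln(L) = lim(x→∞) [exponent × ln(base)]
  Evaluate using L'Hôpital or standard limits, then exponentiate.
  L = 1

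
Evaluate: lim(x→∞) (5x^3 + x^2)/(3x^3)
This is an ∞/∞ indeterminate form.

Apply L'Hôpital's rule: differentiate numerator and denominator separately.
  f(x) = 5·x^3 + x^2   ⇒   f'(x) = 15·x^2 + 2·x
  g(x) = 3·x^3   ⇒   g'(x) = 9·x^2
  lim(x→∞) f'(x)/g'(x) = lim(x→∞) (15·x^2 + 2·x)/(9·x^2)
  = 5/3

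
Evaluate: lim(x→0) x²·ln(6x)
This is a 0·∞ indeterminate form.

Rewrite 0·∞ as a quotient (0/0 or ∞/∞ form), then apply L'Hôpital's rule:
  lim(x→0) x²·ln(6x) = 0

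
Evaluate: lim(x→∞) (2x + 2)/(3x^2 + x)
This is an ∞/∞ indeterminate form.

Apply L'Hôpital's rule: differentiate numerator and denominator separately.
  f(x) = 2·x + 2   ⇒   f'(x) = 2
  g(x) = 3·x^2 + x   ⇒   g'(x) = 6·x + 1
  lim(x→∞) f'(x)/g'(x) = lim(x→∞) (2)/(6·x + 1)
  = 0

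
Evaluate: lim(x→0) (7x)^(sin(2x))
This is an exponential indeterminate form.

For exponential indeterminate forms, take the natural log:
  Let L = lim(x→0) (7x)^(sin(2x))
  Then ln(L) = lim(x→0) [exponent × ln(base)]
  Evaluate using L'Hôpital or standard limits, then exponentiate.
  L = 1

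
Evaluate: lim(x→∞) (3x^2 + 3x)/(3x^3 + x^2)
This is an ∞/∞ indeterminate form.

Apply L'Hôpital's rule: differentiate numerator and denominator separately.
  f(x) = 3·x^2 + 3·x   ⇒   f'(x) = 6·x + 3
  g(x) = 3·x^3 + x^2   ⇒   g'(x) = 9·x^2 + 2·x
  lim(x→∞) f'(x)/g'(x) = lim(x→∞) (6·x + 3)/(9·x^2 + 2·x)
  = 0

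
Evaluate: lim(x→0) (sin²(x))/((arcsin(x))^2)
This is a 0/0 indeterminate form.

Apply L'Hôpital's rule: differentiate numerator and denominator separately.
  f(x) = sin(x)^2   ⇒   f'(x) = 2·sin(x)·cos(x)
  g(x) = asin(x)^2   ⇒   g'(x) = 2·asin(x)/sqrt(1 - x^2)
  lim(x→0) f'(x)/g'(x) = lim(x→0) (2·sin(x)·cos(x))/(2·asin(x)/sqrt(1 - x^2))
  = 1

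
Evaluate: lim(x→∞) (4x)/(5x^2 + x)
This is an ∞/∞ indeterminate form.

Apply L'Hôpital's rule: differentiate numerator and denominator separately.
  f(x) = 4·x   ⇒   f'(x) = 4
  g(x) = 5·x^2 + x   ⇒   g'(x) = 10·x + 1
  lim(x→∞) f'(x)/g'(x) = lim(x→∞) (4)/(10·x + 1)
  = 0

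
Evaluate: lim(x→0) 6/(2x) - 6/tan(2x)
This is an ∞-∞ indeterminate form.

Combine fractions or rationalize to convert ∞-∞ to 0/0 form:
  lim(x→0) 6/(2x) - 6/tan(2x) = 0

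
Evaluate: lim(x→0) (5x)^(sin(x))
This is an exponential indeterminate form.

For exponential indeterminate forms, take the natural log:
  Let L = lim(x→0) (5x)^(sin(x))
  Then ln(L) = lim(x→0) [exponent × ln(base)]
  Evaluate using L'Hôpital or standard limits, then exponentiate.
  L = 1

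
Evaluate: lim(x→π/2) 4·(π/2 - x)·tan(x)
This is a 0·∞ indeterminate form.

Rewrite 0·∞ as a quotient (0/0 or ∞/∞ form), then apply L'Hôpital's rule:
  lim(x→π/2) 4·(π/2 - x)·tan(x) = 4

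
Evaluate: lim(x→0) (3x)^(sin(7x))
This is an exponential indeterminate form.

For exponential indeterminate forms, take the natural log:
  Let L = lim(x→0) (3x)^(sin(7x))
  Then ln(L) = lim(x→0) [exponent × ln(base)]
  Evaluate using L'Hôpital or standard limits, then exponentiate.
  L = 1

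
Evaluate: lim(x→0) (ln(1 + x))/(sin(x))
This is a 0/0 indeterminate form.

Apply L'Hôpital's rule: differentiate numerator and denominator separately.
  f(x) = ln(x + 1)   ⇒   f'(x) = 1/(x + 1)
  g(x) = sin(x)   ⇒   g'(x) = cos(x)
  lim(x→0) f'(x)/g'(x) = lim(x→0) (1/(x + 1))/(cos(x))
  = 1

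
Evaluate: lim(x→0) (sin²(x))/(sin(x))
This is a 0/0 indeterminate form.

Apply L'Hôpital's rule: differentiate numerator and denominator separately.
  f(x) = sin(x)^2   ⇒   f'(x) = 2·sin(x)·cos(x)
  g(x) = sin(x)   ⇒   g'(x) = cos(x)
  lim(x→0) f'(x)/g'(x) = lim(x→0) (2·sin(x)·cos(x))/(cos(x))
  = 0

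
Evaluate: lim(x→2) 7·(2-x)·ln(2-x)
This is a 0·∞ indeterminate form.

Rewrite 0·∞ as a quotient (0/0 or ∞/∞ form), then apply L'Hôpital's rule:
  lim(x→2) 7·(2-x)·ln(2-x) = 0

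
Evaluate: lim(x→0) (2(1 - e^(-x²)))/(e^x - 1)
This is a 0/0 indeterminate form.

Apply L'Hôpital's rule: differentiate numerator and denominator separately.
  f(x) = 2 - 2·e^(-x^2)   ⇒   f'(x) = 4·x·e^(-x^2)
  g(x) = e^(x) - 1   ⇒   g'(x) = e^(x)
  lim(x→0) f'(x)/g'(x) = lim(x→0) (4·x·e^(-x^2))/(e^(x))
  = 0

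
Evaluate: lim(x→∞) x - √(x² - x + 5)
This is an ∞-∞ indeterminate form.

Combine fractions or rationalize to convert ∞-∞ to 0/0 form:
  lim(x→∞) x - √(x² - x + 5) = 1/2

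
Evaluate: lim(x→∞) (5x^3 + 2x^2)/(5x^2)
This is an ∞/∞ indeterminate form.

Apply L'Hôpital's rule: differentiate numerator and denominator separately.
  f(x) = 5·x^3 + 2·x^2   ⇒   f'(x) = 15·x^2 + 4·x
  g(x) = 5·x^2   ⇒   g'(x) = 10·x
  lim(x→∞) f'(x)/g'(x) = lim(x→∞) (15·x^2 + 4·x)/(10·x)
  = ∞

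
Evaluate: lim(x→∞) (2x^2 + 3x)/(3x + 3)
This is an ∞/∞ indeterminate form.

Apply L'Hôpital's rule: differentiate numerator and denominator separately.
  f(x) = 2·x^2 + 3·x   ⇒   f'(x) = 4·x + 3
  g(x) = 3·x + 3   ⇒   g'(x) = 3
  lim(x→∞) f'(x)/g'(x) = lim(x→∞) (4·x + 3)/(3)
  = ∞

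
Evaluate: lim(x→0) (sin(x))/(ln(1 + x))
This is a 0/0 indeterminate form.

Apply L'Hôpital's rule: differentiate numerator and denominator separately.
  f(x) = sin(x)   ⇒   f'(x) = cos(x)
  g(x) = ln(x + 1)   ⇒   g'(x) = 1/(x + 1)
  lim(x→0) f'(x)/g'(x) = lim(x→0) (cos(x))/(1/(x + 1))
  = 1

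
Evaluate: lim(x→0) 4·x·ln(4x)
This is a 0·∞ indeterminate form.

Rewrite 0·∞ as a quotient (0/0 or ∞/∞ form), then apply L'Hôpital's rule:
  lim(x→0) 4·x·ln(4x) = 0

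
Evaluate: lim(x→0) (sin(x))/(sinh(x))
This is a 0/0 indeterminate form.

Apply L'Hôpital's rule: differentiate numerator and denominator separately.
  f(x) = sin(x)   ⇒   f'(x) = cos(x)
  g(x) = sinh(x)   ⇒   g'(x) = cosh(x)
  lim(x→0) f'(x)/g'(x) = lim(x→0) (cos(x))/(cosh(x))
  = 1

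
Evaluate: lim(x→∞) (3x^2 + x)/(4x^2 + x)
This is an ∞/∞ indeterminate form.

Apply L'Hôpital's rule: differentiate numerator and denominator separately.
  f(x) = 3·x^2 + x   ⇒   f'(x) = 6·x + 1
  g(x) = 4·x^2 + x   ⇒   g'(x) = 8·x + 1
  lim(x→∞) f'(x)/g'(x) = lim(x→∞) (6·x + 1)/(8·x + 1)
  = 3/4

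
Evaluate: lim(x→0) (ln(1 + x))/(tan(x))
This is a 0/0 indeterminate form.

Apply L'Hôpital's rule: differentiate numerator and denominator separately.
  f(x) = ln(x + 1)   ⇒   f'(x) = 1/(x + 1)
  g(x) = tan(x)   ⇒   g'(x) = tan(x)^2 + 1
  lim(x→0) f'(x)/g'(x) = lim(x→0) (1/(x + 1))/(tan(x)^2 + 1)
  = 1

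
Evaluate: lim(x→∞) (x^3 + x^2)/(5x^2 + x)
This is an ∞/∞ indeterminate form.

Apply L'Hôpital's rule: differentiate numerator and denominator separately.
  f(x) = x^3 + x^2   ⇒   f'(x) = 3·x^2 + 2·x
  g(x) = 5·x^2 + x   ⇒   g'(x) = 10·x + 1
  lim(x→∞) f'(x)/g'(x) = lim(x→∞) (3·x^2 + 2·x)/(10·x + 1)
  = ∞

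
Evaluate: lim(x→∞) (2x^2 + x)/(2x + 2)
This is an ∞/∞ indeterminate form.

Apply L'Hôpital's rule: differentiate numerator and denominator separately.
  f(x) = 2·x^2 + x   ⇒   f'(x) = 4·x + 1
  g(x) = 2·x + 2   ⇒   g'(x) = 2
  lim(x→∞) f'(x)/g'(x) = lim(x→∞) (4·x + 1)/(2)
  = ∞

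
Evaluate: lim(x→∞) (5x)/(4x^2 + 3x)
This is an ∞/∞ indeterminate form.

Apply L'Hôpital's rule: differentiate numerator and denominator separately.
  f(x) = 5·x   ⇒   f'(x) = 5
  g(x) = 4·x^2 + 3·x   ⇒   g'(x) = 8·x + 3
  lim(x→∞) f'(x)/g'(x) = lim(x→∞) (5)/(8·x + 3)
  = 0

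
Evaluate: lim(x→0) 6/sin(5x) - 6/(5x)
This is an ∞-∞ indeterminate form.

Combine fractions or rationalize to convert ∞-∞ to 0/0 form:
  lim(x→0) 6/sin(5x) - 6/(5x) = 0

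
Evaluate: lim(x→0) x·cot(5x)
This is a 0·∞ indeterminate form.

Rewrite 0·∞ as a quotient (0/0 or ∞/∞ form), then apply L'Hôpital's rule:
  lim(x→0) x·cot(5x) = 1/5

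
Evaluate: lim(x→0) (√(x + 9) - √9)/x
This is a standard limit.

Factor or rationalize the expression:
  lim(x→0) (√(x + 9) - √9)/x = 1/6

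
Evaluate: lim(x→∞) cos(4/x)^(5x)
This is an exponential indeterminate form.

For exponential indeterminate forms, take the natural log:
  Let L = lim(x→∞) cos(4/x)^(5x)
  Then ln(L) = lim(x→∞) [exponent × ln(base)]
  Evaluate using L'Hôpital or standard limits, then exponentiate.
  L = 1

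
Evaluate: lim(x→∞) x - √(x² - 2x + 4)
This is an ∞-∞ indeterminate form.

Combine fractions or rationalize to convert ∞-∞ to 0/0 form:
  lim(x→∞) x - √(x² - 2x + 4) = 1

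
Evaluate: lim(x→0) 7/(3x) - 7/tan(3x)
This is an ∞-∞ indeterminate form.

Combine fractions or rationalize to convert ∞-∞ to 0/0 form:
  lim(x→0) 7/(3x) - 7/tan(3x) = 0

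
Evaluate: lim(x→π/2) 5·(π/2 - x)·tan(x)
This is a 0·∞ indeterminate form.

Rewrite 0·∞ as a quotient (0/0 or ∞/∞ form), then apply L'Hôpital's rule:
  lim(x→π/2) 5·(π/2 - x)·tan(x) = 5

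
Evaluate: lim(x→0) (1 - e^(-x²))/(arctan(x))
This is a 0/0 indeterminate form.

Apply L'Hôpital's rule: differentiate numerator and denominator separately.
  f(x) = 1 - e^(-x^2)   ⇒   f'(x) = 2·x·e^(-x^2)
  g(x) = atan(x)   ⇒   g'(x) = 1/(x^2 + 1)
  lim(x→0) f'(x)/g'(x) = lim(x→0) (2·x·e^(-x^2))/(1/(x^2 + 1))
  = 0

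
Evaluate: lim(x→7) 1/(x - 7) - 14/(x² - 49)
This is an ∞-∞ indeterminate form.

Combine fractions or rationalize to convert ∞-∞ to 0/0 form:
  lim(x→7) 1/(x - 7) - 14/(x² - 49) = 1/14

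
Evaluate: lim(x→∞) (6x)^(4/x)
This is an exponential indeterminate form.

For exponential indeterminate forms, take the natural log:
  Let L = lim(x→∞) (6x)^(4/x)
  Then ln(L) = lim(x→∞) [exponent × ln(base)]
  Evaluate using L'Hôpital or standard limits, then exponentiate.
  L = 1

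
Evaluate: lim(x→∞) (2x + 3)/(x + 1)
This is an ∞/∞ indeterminate form.

Apply L'Hôpital's rule: differentiate numerator and denominator separately.
  f(x) = 2·x + 3   ⇒   f'(x) = 2
  g(x) = x + 1   ⇒   g'(x) = 1
  lim(x→∞) f'(x)/g'(x) = lim(x→∞) (2)/(1)
  = 2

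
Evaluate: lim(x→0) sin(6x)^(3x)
This is an exponential indeterminate form.

For exponential indeterminate forms, take the natural log:
  Let L = lim(x→0) sin(6x)^(3x)
  Then ln(L) = lim(x→0) [exponent × ln(base)]
  Evaluate using L'Hôpital or standard limits, then exponentiate.
  L = 1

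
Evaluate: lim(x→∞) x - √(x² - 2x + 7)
This is an ∞-∞ indeterminate form.

Combine fractions or rationalize to convert ∞-∞ to 0/0 form:
  lim(x→∞) x - √(x² - 2x + 7) = 1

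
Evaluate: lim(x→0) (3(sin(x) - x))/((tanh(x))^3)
This is a 0/0 indeterminate form.

Apply L'Hôpital's rule: differentiate numerator and denominator separately.
  f(x) = -3·x + 3·sin(x)   ⇒   f'(x) = 3·cos(x) - 3
  g(x) = tanh(x)^3   ⇒   g'(x) = (3 - 3·tanh(x)^2)·tanh(x)^2
  lim(x→0) f'(x)/g'(x) = lim(x→0) (3·cos(x) - 3)/((3 - 3·tanh(x)^2)·tanh(x)^2)
  = -1/2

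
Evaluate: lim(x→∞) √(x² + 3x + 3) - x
This is an ∞-∞ indeterminate form.

Combine fractions or rationalize to convert ∞-∞ to 0/0 form:
  lim(x→∞) √(x² + 3x + 3) - x = 3/2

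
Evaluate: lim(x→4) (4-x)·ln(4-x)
This is a 0·∞ indeterminate form.

Rewrite 0·∞ as a quotient (0/0 or ∞/∞ form), then apply L'Hôpital's rule:
  lim(x→4) (4-x)·ln(4-x) = 0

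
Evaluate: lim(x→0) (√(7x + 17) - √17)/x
This is a standard limit.

Factor or rationalize the expression:
  lim(x→0) (√(7x + 17) - √17)/x = 7·sqrt(17)/34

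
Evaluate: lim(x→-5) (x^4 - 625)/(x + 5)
This is a standard limit.

Factor or rationalize the expression:
  lim(x→-5) (x^4 - 625)/(x + 5) = -500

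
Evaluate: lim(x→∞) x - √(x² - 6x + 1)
This is an ∞-∞ indeterminate form.

Combine fractions or rationalize to convert ∞-∞ to 0/0 form:
  lim(x→∞) x - √(x² - 6x + 1) = 3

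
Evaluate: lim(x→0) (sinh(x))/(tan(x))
This is a 0/0 indeterminate form.

Apply L'Hôpital's rule: differentiate numerator and denominator separately.
  f(x) = sinh(x)   ⇒   f'(x) = cosh(x)
  g(x) = tan(x)   ⇒   g'(x) = tan(x)^2 + 1
  lim(x→0) f'(x)/g'(x) = lim(x→0) (cosh(x))/(tan(x)^2 + 1)
  = 1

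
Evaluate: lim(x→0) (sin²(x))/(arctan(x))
This is a 0/0 indeterminate form.

Apply L'Hôpital's rule: differentiate numerator and denominator separately.
  f(x) = sin(x)^2   ⇒   f'(x) = 2·sin(x)·cos(x)
  g(x) = atan(x)   ⇒   g'(x) = 1/(x^2 + 1)
  lim(x→0) f'(x)/g'(x) = lim(x→0) (2·sin(x)·cos(x))/(1/(x^2 + 1))
  = 0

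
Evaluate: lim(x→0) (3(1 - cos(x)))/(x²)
This is a 0/0 indeterminate form.

Apply L'Hôpital's rule: differentiate numerator and denominator separately.
  f(x) = 3 - 3·cos(x)   ⇒   f'(x) = 3·sin(x)
  g(x) = x^2   ⇒   g'(x) = 2·x
  lim(x→0) f'(x)/g'(x) = lim(x→0) (3·sin(x))/(2·x)
  = 3/2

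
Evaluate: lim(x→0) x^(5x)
This is an exponential indeterminate form.

For exponential indeterminate forms, take the natural log:
  Let L = lim(x→0) x^(5x)
  Then ln(L) = lim(x→0) [exponent × ln(base)]
  Evaluate using L'Hôpital or standard limits, then exponentiate.
  L = 1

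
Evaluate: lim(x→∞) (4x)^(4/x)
This is an exponential indeterminate form.

For exponential indeterminate forms, take the natural log:
  Let L = lim(x→∞) (4x)^(4/x)
  Then ln(L) = lim(x→∞) [exponent × ln(base)]
  Evaluate using L'Hôpital or standard limits, then exponentiate.
  L = 1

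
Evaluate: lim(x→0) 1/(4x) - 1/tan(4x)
This is an ∞-∞ indeterminate form.

Combine fractions or rationalize to convert ∞-∞ to 0/0 form:
  lim(x→0) 1/(4x) - 1/tan(4x) = 0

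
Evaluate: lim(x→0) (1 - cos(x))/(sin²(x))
This is a 0/0 indeterminate form.

Apply L'Hôpital's rule: differentiate numerator and denominator separately.
  f(x) = 1 - cos(x)   ⇒   f'(x) = sin(x)
  g(x) = sin(x)^2   ⇒   g'(x) = 2·sin(x)·cos(x)
  lim(x→0) f'(x)/g'(x) = lim(x→0) (sin(x))/(2·sin(x)·cos(x))
  = 1/2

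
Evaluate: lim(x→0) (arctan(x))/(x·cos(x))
This is a 0/0 indeterminate form.

Apply L'Hôpital's rule: differentiate numerator and denominator separately.
  f(x) = atan(x)   ⇒   f'(x) = 1/(x^2 + 1)
  g(x) = x·cos(x)   ⇒   g'(x) = -x·sin(x) + cos(x)
  lim(x→0) f'(x)/g'(x) = lim(x→0) (1/(x^2 + 1))/(-x·sin(x) + cos(x))
  = 1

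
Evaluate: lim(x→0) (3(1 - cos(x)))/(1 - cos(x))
This is a 0/0 indeterminate form.

Apply L'Hôpital's rule: differentiate numerator and denominator separately.
  f(x) = 3 - 3·cos(x)   ⇒   f'(x) = 3·sin(x)
  g(x) = 1 - cos(x)   ⇒   g'(x) = sin(x)
  lim(x→0) f'(x)/g'(x) = lim(x→0) (3·sin(x))/(sin(x))
  = 3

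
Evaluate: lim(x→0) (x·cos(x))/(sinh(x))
This is a 0/0 indeterminate form.

Apply L'Hôpital's rule: differentiate numerator and denominator separately.
  f(x) = x·cos(x)   ⇒   f'(x) = -x·sin(x) + cos(x)
  g(x) = sinh(x)   ⇒   g'(x) = cosh(x)
  lim(x→0) f'(x)/g'(x) = lim(x→0) (-x·sin(x) + cos(x))/(cosh(x))
  = 1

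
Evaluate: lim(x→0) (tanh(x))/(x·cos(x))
This is a 0/0 indeterminate form.

Apply L'Hôpital's rule: differentiate numerator and denominator separately.
  f(x) = tanh(x)   ⇒   f'(x) = 1 - tanh(x)^2
  g(x) = x·cos(x)   ⇒   g'(x) = -x·sin(x) + cos(x)
  lim(x→0) f'(x)/g'(x) = lim(x→0) (1 - tanh(x)^2)/(-x·sin(x) + cos(x))
  = 1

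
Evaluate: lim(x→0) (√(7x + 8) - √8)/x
This is a standard limit.

Factor or rationalize the expression:
  lim(x→0) (√(7x + 8) - √8)/x = 7·sqrt(2)/8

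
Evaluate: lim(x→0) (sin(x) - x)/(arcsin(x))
This is a 0/0 indeterminate form.

Apply L'Hôpital's rule: differentiate numerator and denominator separately.
  f(x) = -x + sin(x)   ⇒   f'(x) = cos(x) - 1
  g(x) = asin(x)   ⇒   g'(x) = 1/sqrt(1 - x^2)
  lim(x→0) f'(x)/g'(x) = lim(x→0) (cos(x) - 1)/(1/sqrt(1 - x^2))
  = 0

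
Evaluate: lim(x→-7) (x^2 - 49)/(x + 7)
This is a standard limit.

Factor or rationalize the expression:
  lim(x→-7) (x^2 - 49)/(x + 7) = -14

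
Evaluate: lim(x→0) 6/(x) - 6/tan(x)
This is an ∞-∞ indeterminate form.

Combine fractions or rationalize to convert ∞-∞ to 0/0 form:
  lim(x→0) 6/(x) - 6/tan(x) = 0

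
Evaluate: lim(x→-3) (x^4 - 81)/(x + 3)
This is a standard limit.

Factor or rationalize the expression:
  lim(x→-3) (x^4 - 81)/(x + 3) = -108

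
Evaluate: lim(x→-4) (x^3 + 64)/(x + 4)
This is a standard limit.

Factor or rationalize the expression:
  lim(x→-4) (x^3 + 64)/(x + 4) = 48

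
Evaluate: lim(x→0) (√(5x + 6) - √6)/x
This is a standard limit.

Factor or rationalize the expression:
  lim(x→0) (√(5x + 6) - √6)/x = 5·sqrt(6)/12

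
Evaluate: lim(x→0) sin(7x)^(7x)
This is an exponential indeterminate form.

For exponential indeterminate forms, take the natural log:
  Let L = lim(x→0) sin(7x)^(7x)
  Then ln(L) = lim(x→0) [exponent × ln(base)]
  Evaluate using L'Hôpital or standard limits, then exponentiate.
  L = 1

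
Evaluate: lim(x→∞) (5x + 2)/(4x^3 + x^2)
This is an ∞/∞ indeterminate form.

Apply L'Hôpital's rule: differentiate numerator and denominator separately.
  f(x) = 5·x + 2   ⇒   f'(x) = 5
  g(x) = 4·x^3 + x^2   ⇒   g'(x) = 12·x^2 + 2·x
  lim(x→∞) f'(x)/g'(x) = lim(x→∞) (5)/(12·x^2 + 2·x)
  = 0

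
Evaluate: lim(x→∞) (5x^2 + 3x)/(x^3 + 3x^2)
This is an ∞/∞ indeterminate form.

Apply L'Hôpital's rule: differentiate numerator and denominator separately.
  f(x) = 5·x^2 + 3·x   ⇒   f'(x) = 10·x + 3
  g(x) = x^3 + 3·x^2   ⇒   g'(x) = 3·x^2 + 6·x
  lim(x→∞) f'(x)/g'(x) = lim(x→∞) (10·x + 3)/(3·x^2 + 6·x)
  = 0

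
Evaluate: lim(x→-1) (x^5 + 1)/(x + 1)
This is a standard limit.

Factor or rationalize the expression:
  lim(x→-1) (x^5 + 1)/(x + 1) = 5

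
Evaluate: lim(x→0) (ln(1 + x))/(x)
This is a 0/0 indeterminate form.

Apply L'Hôpital's rule: differentiate numerator and denominator separately.
  f(x) = ln(x + 1)   ⇒   f'(x) = 1/(x + 1)
  g(x) = x   ⇒   g'(x) = 1
  lim(x→0) f'(x)/g'(x) = lim(x→0) (1/(x + 1))/(1)
  = 1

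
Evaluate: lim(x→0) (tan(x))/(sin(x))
This is a 0/0 indeterminate form.

Apply L'Hôpital's rule: differentiate numerator and denominator separately.
  f(x) = tan(x)   ⇒   f'(x) = tan(x)^2 + 1
  g(x) = sin(x)   ⇒   g'(x) = cos(x)
  lim(x→0) f'(x)/g'(x) = lim(x→0) (tan(x)^2 + 1)/(cos(x))
  = 1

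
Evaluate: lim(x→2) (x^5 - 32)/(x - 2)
This is a standard limit.

Factor or rationalize the expression:
  lim(x→2) (x^5 - 32)/(x - 2) = 80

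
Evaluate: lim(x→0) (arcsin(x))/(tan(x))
This is a 0/0 indeterminate form.

Apply L'Hôpital's rule: differentiate numerator and denominator separately.
  f(x) = asin(x)   ⇒   f'(x) = 1/sqrt(1 - x^2)
  g(x) = tan(x)   ⇒   g'(x) = tan(x)^2 + 1
  lim(x→0) f'(x)/g'(x) = lim(x→0) (1/sqrt(1 - x^2))/(tan(x)^2 + 1)
  = 1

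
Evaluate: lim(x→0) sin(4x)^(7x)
This is an exponential indeterminate form.

For exponential indeterminate forms, take the natural log:
  Let L = lim(x→0) sin(4x)^(7x)
  Then ln(L) = lim(x→0) [exponent × ln(base)]
  Evaluate using L'Hôpital or standard limits, then exponentiate.
  L = 1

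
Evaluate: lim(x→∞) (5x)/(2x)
This is an ∞/∞ indeterminate form.

Apply L'Hôpital's rule: differentiate numerator and denominator separately.
  f(x) = 5·x   ⇒   f'(x) = 5
  g(x) = 2·x   ⇒   g'(x) = 2
  lim(x→∞) f'(x)/g'(x) = lim(x→∞) (5)/(2)
  = 5/2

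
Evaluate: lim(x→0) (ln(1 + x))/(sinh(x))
This is a 0/0 indeterminate form.

Apply L'Hôpital's rule: differentiate numerator and denominator separately.
  f(x) = ln(x + 1)   ⇒   f'(x) = 1/(x + 1)
  g(x) = sinh(x)   ⇒   g'(x) = cosh(x)
  lim(x→0) f'(x)/g'(x) = lim(x→0) (1/(x + 1))/(cosh(x))
  = 1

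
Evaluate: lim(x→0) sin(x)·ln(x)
This is a 0·∞ indeterminate form.

Rewrite 0·∞ as a quotient (0/0 or ∞/∞ form), then apply L'Hôpital's rule:
  lim(x→0) sin(x)·ln(x) = 0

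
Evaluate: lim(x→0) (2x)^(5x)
This is an exponential indeterminate form.

For exponential indeterminate forms, take the natural log:
  Let L = lim(x→0) (2x)^(5x)
  Then ln(L) = lim(x→0) [exponent × ln(base)]
  Evaluate using L'Hôpital or standard limits, then exponentiate.
  L = 1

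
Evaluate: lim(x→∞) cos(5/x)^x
This is an exponential indeterminate form.

For exponential indeterminate forms, take the natural log:
  Let L = lim(x→∞) cos(5/x)^x
  Then ln(L) = lim(x→∞) [exponent × ln(base)]
  Evaluate using L'Hôpital or standard limits, then exponentiate.
  L = 1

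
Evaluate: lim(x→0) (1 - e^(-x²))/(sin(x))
This is a 0/0 indeterminate form.

Apply L'Hôpital's rule: differentiate numerator and denominator separately.
  f(x) = 1 - e^(-x^2)   ⇒   f'(x) = 2·x·e^(-x^2)
  g(x) = sin(x)   ⇒   g'(x) = cos(x)
  lim(x→0) f'(x)/g'(x) = lim(x→0) (2·x·e^(-x^2))/(cos(x))
  = 0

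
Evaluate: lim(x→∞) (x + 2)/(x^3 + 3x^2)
This is an ∞/∞ indeterminate form.

Apply L'Hôpital's rule: differentiate numerator and denominator separately.
  f(x) = x + 2   ⇒   f'(x) = 1
  g(x) = x^3 + 3·x^2   ⇒   g'(x) = 3·x^2 + 6·x
  lim(x→∞) f'(x)/g'(x) = lim(x→∞) (1)/(3·x^2 + 6·x)
  = 0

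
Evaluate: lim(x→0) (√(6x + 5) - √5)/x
This is a standard limit.

Factor or rationalize the expression:
  lim(x→0) (√(6x + 5) - √5)/x = 3·sqrt(5)/5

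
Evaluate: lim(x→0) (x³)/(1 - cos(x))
This is a 0/0 indeterminate form.

Apply L'Hôpital's rule: differentiate numerator and denominator separately.
  f(x) = x^3   ⇒   f'(x) = 3·x^2
  g(x) = 1 - cos(x)   ⇒   g'(x) = sin(x)
  lim(x→0) f'(x)/g'(x) = lim(x→0) (3·x^2)/(sin(x))
  = 0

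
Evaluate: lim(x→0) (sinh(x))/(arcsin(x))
This is a 0/0 indeterminate form.

Apply L'Hôpital's rule: differentiate numerator and denominator separately.
  f(x) = sinh(x)   ⇒   f'(x) = cosh(x)
  g(x) = asin(x)   ⇒   g'(x) = 1/sqrt(1 - x^2)
  lim(x→0) f'(x)/g'(x) = lim(x→0) (cosh(x))/(1/sqrt(1 - x^2))
  = 1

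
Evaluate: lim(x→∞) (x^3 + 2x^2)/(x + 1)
This is an ∞/∞ indeterminate form.

Apply L'Hôpital's rule: differentiate numerator and denominator separately.
  f(x) = x^3 + 2·x^2   ⇒   f'(x) = 3·x^2 + 4·x
  g(x) = x + 1   ⇒   g'(x) = 1
  lim(x→∞) f'(x)/g'(x) = lim(x→∞) (3·x^2 + 4·x)/(1)
  = ∞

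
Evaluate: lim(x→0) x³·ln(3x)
This is a 0·∞ indeterminate form.

Rewrite 0·∞ as a quotient (0/0 or ∞/∞ form), then apply L'Hôpital's rule:
  lim(x→0) x³·ln(3x) = 0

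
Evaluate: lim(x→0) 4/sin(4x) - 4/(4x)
This is an ∞-∞ indeterminate form.

Combine fractions or rationalize to convert ∞-∞ to 0/0 form:
  lim(x→0) 4/sin(4x) - 4/(4x) = 0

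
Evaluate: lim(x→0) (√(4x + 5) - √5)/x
This is a standard limit.

Factor or rationalize the expression:
  lim(x→0) (√(4x + 5) - √5)/x = 2·sqrt(5)/5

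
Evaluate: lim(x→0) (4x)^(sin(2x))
This is an exponential indeterminate form.

For exponential indeterminate forms, take the natural log:
  Let L = lim(x→0) (4x)^(sin(2x))
  Then ln(L) = lim(x→0) [exponent × ln(base)]
  Evaluate using L'Hôpital or standard limits, then exponentiate.
  L = 1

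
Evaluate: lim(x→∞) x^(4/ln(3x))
This is an exponential indeterminate form.

For exponential indeterminate forms, take the natural log:
  Let L = lim(x→∞) x^(4/ln(3x))
  Then ln(L) = lim(x→∞) [exponent × ln(base)]
  Evaluate using L'Hôpital or standard limits, then exponentiate.
  L = e^(4)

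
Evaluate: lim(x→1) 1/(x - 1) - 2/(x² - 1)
This is an ∞-∞ indeterminate form.

Combine fractions or rationalize to convert ∞-∞ to 0/0 form:
  lim(x→1) 1/(x - 1) - 2/(x² - 1) = 1/2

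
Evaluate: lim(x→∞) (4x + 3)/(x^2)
This is an ∞/∞ indeterminate form.

Apply L'Hôpital's rule: differentiate numerator and denominator separately.
  f(x) = 4·x + 3   ⇒   f'(x) = 4
  g(x) = x^2   ⇒   g'(x) = 2·x
  lim(x→∞) f'(x)/g'(x) = lim(x→∞) (4)/(2·x)
  = 0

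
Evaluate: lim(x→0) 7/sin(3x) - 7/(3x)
This is an ∞-∞ indeterminate form.

Combine fractions or rationalize to convert ∞-∞ to 0/0 form:
  lim(x→0) 7/sin(3x) - 7/(3x) = 0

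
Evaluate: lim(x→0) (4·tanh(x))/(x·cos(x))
This is a 0/0 indeterminate form.

Apply L'Hôpital's rule: differentiate numerator and denominator separately.
  f(x) = 4·tanh(x)   ⇒   f'(x) = 4 - 4·tanh(x)^2
  g(x) = x·cos(x)   ⇒   g'(x) = -x·sin(x) + cos(x)
  lim(x→0) f'(x)/g'(x) = lim(x→0) (4 - 4·tanh(x)^2)/(-x·sin(x) + cos(x))
  = 4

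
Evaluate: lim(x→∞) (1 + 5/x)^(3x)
This is an exponential indeterminate form.

For exponential indeterminate forms, take the natural log:
  Let L = lim(x→∞) (1 + 5/x)^(3x)
  Then ln(L) = lim(x→∞) [exponent × ln(base)]
  Evaluate using L'Hôpital or standard limits, then exponentiate.
  L = e^(15)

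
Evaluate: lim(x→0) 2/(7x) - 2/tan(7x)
This is an ∞-∞ indeterminate form.

Combine fractions or rationalize to convert ∞-∞ to 0/0 form:
  lim(x→0) 2/(7x) - 2/tan(7x) = 0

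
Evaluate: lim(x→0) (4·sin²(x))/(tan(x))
This is a 0/0 indeterminate form.

Apply L'Hôpital's rule: differentiate numerator and denominator separately.
  f(x) = 4·sin(x)^2   ⇒   f'(x) = 8·sin(x)·cos(x)
  g(x) = tan(x)   ⇒   g'(x) = tan(x)^2 + 1
  lim(x→0) f'(x)/g'(x) = lim(x→0) (8·sin(x)·cos(x))/(tan(x)^2 + 1)
  = 0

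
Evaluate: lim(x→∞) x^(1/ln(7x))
This is an exponential indeterminate form.

For exponential indeterminate forms, take the natural log:
  Let L = lim(x→∞) x^(1/ln(7x))
  Then ln(L) = lim(x→∞) [exponent × ln(base)]
  Evaluate using L'Hôpital or standard limits, then exponentiate.
  L = e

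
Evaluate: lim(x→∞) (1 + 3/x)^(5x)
This is an exponential indeterminate form.

For exponential indeterminate forms, take the natural log:
  Let L = lim(x→∞) (1 + 3/x)^(5x)
  Then ln(L) = lim(x→∞) [exponent × ln(base)]
  Evaluate using L'Hôpital or standard limits, then exponentiate.
  L = e^(15)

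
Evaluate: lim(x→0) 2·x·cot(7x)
This is a 0·∞ indeterminate form.

Rewrite 0·∞ as a quotient (0/0 or ∞/∞ form), then apply L'Hôpital's rule:
  lim(x→0) 2·x·cot(7x) = 2/7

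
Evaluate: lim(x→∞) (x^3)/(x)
This is an ∞/∞ indeterminate form.

Apply L'Hôpital's rule: differentiate numerator and denominator separately.
  f(x) = x^3   ⇒   f'(x) = 3·x^2
  g(x) = x   ⇒   g'(x) = 1
  lim(x→∞) f'(x)/g'(x) = lim(x→∞) (3·x^2)/(1)
  = ∞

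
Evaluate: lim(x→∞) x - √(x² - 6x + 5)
This is an ∞-∞ indeterminate form.

Combine fractions or rationalize to convert ∞-∞ to 0/0 form:
  lim(x→∞) x - √(x² - 6x + 5) = 3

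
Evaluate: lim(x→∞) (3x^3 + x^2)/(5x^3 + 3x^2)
This is an ∞/∞ indeterminate form.

Apply L'Hôpital's rule: differentiate numerator and denominator separately.
  f(x) = 3·x^3 + x^2   ⇒   f'(x) = 9·x^2 + 2·x
  g(x) = 5·x^3 + 3·x^2   ⇒   g'(x) = 15·x^2 + 6·x
  lim(x→∞) f'(x)/g'(x) = lim(x→∞) (9·x^2 + 2·x)/(15·x^2 + 6·x)
  = 3/5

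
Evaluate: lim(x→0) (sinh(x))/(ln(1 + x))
This is a 0/0 indeterminate form.

Apply L'Hôpital's rule: differentiate numerator and denominator separately.
  f(x) = sinh(x)   ⇒   f'(x) = cosh(x)
  g(x) = ln(x + 1)   ⇒   g'(x) = 1/(x + 1)
  lim(x→0) f'(x)/g'(x) = lim(x→0) (cosh(x))/(1/(x + 1))
  = 1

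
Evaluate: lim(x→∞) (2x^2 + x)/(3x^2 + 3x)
This is an ∞/∞ indeterminate form.

Apply L'Hôpital's rule: differentiate numerator and denominator separately.
  f(x) = 2·x^2 + x   ⇒   f'(x) = 4·x + 1
  g(x) = 3·x^2 + 3·x   ⇒   g'(x) = 6·x + 3
  lim(x→∞) f'(x)/g'(x) = lim(x→∞) (4·x + 1)/(6·x + 3)
  = 2/3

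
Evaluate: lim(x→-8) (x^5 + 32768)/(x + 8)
This is a standard limit.

Factor or rationalize the expression:
  lim(x→-8) (x^5 + 32768)/(x + 8) = 20480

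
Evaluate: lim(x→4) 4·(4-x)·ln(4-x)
This is a 0·∞ indeterminate form.

Rewrite 0·∞ as a quotient (0/0 or ∞/∞ form), then apply L'Hôpital's rule:
  lim(x→4) 4·(4-x)·ln(4-x) = 0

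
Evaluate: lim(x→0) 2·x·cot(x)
This is a 0·∞ indeterminate form.

Rewrite 0·∞ as a quotient (0/0 or ∞/∞ form), then apply L'Hôpital's rule:
  lim(x→0) 2·x·cot(x) = 2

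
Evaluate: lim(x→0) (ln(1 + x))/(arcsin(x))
This is a 0/0 indeterminate form.

Apply L'Hôpital's rule: differentiate numerator and denominator separately.
  f(x) = ln(x + 1)   ⇒   f'(x) = 1/(x + 1)
  g(x) = asin(x)   ⇒   g'(x) = 1/sqrt(1 - x^2)
  lim(x→0) f'(x)/g'(x) = lim(x→0) (1/(x + 1))/(1/sqrt(1 - x^2))
  = 1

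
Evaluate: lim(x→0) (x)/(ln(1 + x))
This is a 0/0 indeterminate form.

Apply L'Hôpital's rule: differentiate numerator and denominator separately.
  f(x) = x   ⇒   f'(x) = 1
  g(x) = ln(x + 1)   ⇒   g'(x) = 1/(x + 1)
  lim(x→0) f'(x)/g'(x) = lim(x→0) (1)/(1/(x + 1))
  = 1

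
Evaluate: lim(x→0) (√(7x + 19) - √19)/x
This is a standard limit.

Factor or rationalize the expression:
  lim(x→0) (√(7x + 19) - √19)/x = 7·sqrt(19)/38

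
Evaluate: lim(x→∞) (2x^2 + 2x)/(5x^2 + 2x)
This is an ∞/∞ indeterminate form.

Apply L'Hôpital's rule: differentiate numerator and denominator separately.
  f(x) = 2·x^2 + 2·x   ⇒   f'(x) = 4·x + 2
  g(x) = 5·x^2 + 2·x   ⇒   g'(x) = 10·x + 2
  lim(x→∞) f'(x)/g'(x) = lim(x→∞) (4·x + 2)/(10·x + 2)
  = 2/5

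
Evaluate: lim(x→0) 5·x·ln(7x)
This is a 0·∞ indeterminate form.

Rewrite 0·∞ as a quotient (0/0 or ∞/∞ form), then apply L'Hôpital's rule:
  lim(x→0) 5·x·ln(7x) = 0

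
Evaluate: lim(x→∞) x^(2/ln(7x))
This is an exponential indeterminate form.

For exponential indeterminate forms, take the natural log:
  Let L = lim(x→∞) x^(2/ln(7x))
  Then ln(L) = lim(x→∞) [exponent × ln(base)]
  Evaluate using L'Hôpital or standard limits, then exponentiate.
  L = e²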